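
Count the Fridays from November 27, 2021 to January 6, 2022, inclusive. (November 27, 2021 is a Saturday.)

5

November 27, 2021 is a Saturday; the first Friday on or after it is December 3, 2021 (6 days later).
From December 3, 2021 to January 6, 2022: 28 + 6 = 34 days (rest of December, January).
34 ÷ 7 = 4 full weeks with remainder 6, so 4 more Fridays after the first → 5.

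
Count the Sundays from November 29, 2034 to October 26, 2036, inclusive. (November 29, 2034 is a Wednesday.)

100

November 29, 2034 is a Wednesday; the first Sunday on or after it is December 3, 2034 (4 days later).
From December 3, 2034 to October 26, 2036: 28 + 365 + 300 = 693 days (rest of 2034, 2035, to October 26, 2036 in 2036).
693 ÷ 7 = 99 full weeks with remainder 0, so 99 more Sundays after the first → 100.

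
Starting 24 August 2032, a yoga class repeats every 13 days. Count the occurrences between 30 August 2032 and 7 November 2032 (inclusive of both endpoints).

5

Occurrences land 13·i days after 24 August 2032 for i = 0, 1, 2, …
30 August 2032 is 6 days after the start; 6 ÷ 13 = 0 remainder 6; since the remainder is 6, round up to i = 1. First occurrence in the window: #2 on 6 September 2032 (1×13 = 13 days in).
7 November 2032 is 75 days after the start; 75 ÷ 13 = 5 remainder 10. Last occurrence in the window: #6 on 28 October 2032.
Occurrences #2 through #6: 5 in total.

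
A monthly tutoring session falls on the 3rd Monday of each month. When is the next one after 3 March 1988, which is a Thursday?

March 1988 starts on a Tuesday; its first Monday is the 7th, so the 3rd Monday is the 21st — 21 March 1988.
21 March 1988 is after 3 March 1988, so that is the next one.

21 March 1988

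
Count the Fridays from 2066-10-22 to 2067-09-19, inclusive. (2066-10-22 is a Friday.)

48

2066-10-22 is a Friday; the first Friday on or after it is 2066-10-22.
From 2066-10-22 to 2067-09-19: 70 + 262 = 332 days (rest of 2066, to 2067-09-19 in 2067).
332 ÷ 7 = 47 full weeks with remainder 3, so 47 more Fridays after the first → 48.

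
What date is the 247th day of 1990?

4 September 1990

January has 31 days (247 − 31 = 216 remain).
February has 28 days (216 − 28 = 188 remain).
March has 31 days (188 − 31 = 157 remain).
April has 30 days (157 − 30 = 127 remain).
May has 31 days (127 − 31 = 96 remain).
June has 30 days (96 − 30 = 66 remain).
July has 31 days (66 − 31 = 35 remain).
August has 31 days (35 − 31 = 4 remain).
4 into September → September 4.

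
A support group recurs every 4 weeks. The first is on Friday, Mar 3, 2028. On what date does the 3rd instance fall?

The 3rd occurrence is 2 intervals after the first: 2 × 28 = 56 days after Mar 3, 2028.
Mar has 31 days — 28 days to the end of Mar leaves 28.
28 days into Apr → Apr 28, 2028.

Apr 28, 2028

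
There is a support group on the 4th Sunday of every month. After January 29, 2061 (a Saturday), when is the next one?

February 27, 2061

January 2061 starts on a Saturday; its first Sunday is the 2nd, so the 4th Sunday is the 23rd — January 23, 2061.
That is not after January 29, 2061, so look at February 2061.
February 2061 starts on a Tuesday; its first Sunday is the 6th, so the 4th Sunday is the 27th — February 27, 2061.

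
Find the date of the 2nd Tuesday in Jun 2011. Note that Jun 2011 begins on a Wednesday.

Jun 2011 begins on a Wednesday, so the first Tuesday is Jun 7 (6 days later).
The 2nd Tuesday is 1 weeks later: 7 + 7 = 14.

Jun 14, 2011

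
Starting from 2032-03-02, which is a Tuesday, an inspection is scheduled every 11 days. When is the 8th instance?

The 8th occurrence is 7 intervals after the first: 7 × 11 = 77 days after 2032-03-02.
March has 31 days — 29 days to the end of March leaves 48.
April has 30 days (18 left).
18 days into May → 2032-05-18.

2032-05-18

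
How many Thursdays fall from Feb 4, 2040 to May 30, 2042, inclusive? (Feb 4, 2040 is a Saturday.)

Feb 4, 2040 is a Saturday; the first Thursday on or after it is Feb 9, 2040 (5 days later).
From Feb 9, 2040 to May 30, 2042: 326 + 365 + 150 = 841 days (rest of 2040, 2041, to May 30, 2042 in 2042).
841 ÷ 7 = 120 full weeks with remainder 1, so 120 more Thursdays after the first → 121.

121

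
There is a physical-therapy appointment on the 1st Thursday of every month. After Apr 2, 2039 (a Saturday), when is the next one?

Apr 7, 2039

Apr 2039 starts on a Friday, so its 1st Thursday is Apr 7, 2039 (6 days in).
Apr 7, 2039 is after Apr 2, 2039, so that is the next one.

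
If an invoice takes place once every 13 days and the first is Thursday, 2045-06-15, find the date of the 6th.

The 6th occurrence is 5 intervals after the first: 5 × 13 = 65 days after 2045-06-15.
June has 30 days — 15 days to the end of June leaves 50.
July has 31 days (19 left).
19 days into August → 2045-08-19.

2045-08-19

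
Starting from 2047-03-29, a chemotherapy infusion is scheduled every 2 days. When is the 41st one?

2047-06-17

The 41st occurrence is 40 intervals after the first: 40 × 2 = 80 days after 2047-03-29.
March has 31 days — 2 days to the end of March leaves 78.
April has 30 days (48 left).
May has 31 days (17 left).
17 days into June → 2047-06-17.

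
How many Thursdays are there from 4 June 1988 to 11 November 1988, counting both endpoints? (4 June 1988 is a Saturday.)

23

4 June 1988 is a Saturday; the first Thursday on or after it is 9 June 1988 (5 days later).
From 9 June 1988 to 11 November 1988: 21 + 31 + 31 + 30 + 31 + 11 = 155 days (rest of June, July, August, September, October, November).
155 ÷ 7 = 22 full weeks with remainder 1, so 22 more Thursdays after the first → 23.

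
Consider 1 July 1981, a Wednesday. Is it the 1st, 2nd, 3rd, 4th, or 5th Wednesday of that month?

Day 1 falls in week ⌈1/7⌉ of the month.
Days 1–7 hold the 1st Wednesday, 8–14 the 2nd, 15–21 the 3rd, 22–28 the 4th, 29–31 the 5th.
1 is in the range for the 1st.

1st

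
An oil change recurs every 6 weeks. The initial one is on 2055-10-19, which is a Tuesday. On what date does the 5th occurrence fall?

The 5th occurrence is 4 intervals after the first: 4 × 42 = 168 days after 2055-10-19.
October has 31 days — 12 days to the end of October leaves 156.
November has 30 days (126 left).
December has 31 days (95 left).
January has 31 days (64 left).
February has 29 days (35 left).
March has 31 days (4 left).
4 days into April → 2056-04-04.

2056-04-04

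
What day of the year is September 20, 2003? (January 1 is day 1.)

Days in months before September: 31 + 28 + 31 + 30 + 31 + 30 + 31 + 31 = 243.
Plus 20 days into September → day 263.

263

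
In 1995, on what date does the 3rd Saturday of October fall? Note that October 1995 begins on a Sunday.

October 21, 1995

October 1995 begins on a Sunday, so the first Saturday is October 7 (6 days later).
The 3rd Saturday is 2 weeks later: 7 + 14 = 21.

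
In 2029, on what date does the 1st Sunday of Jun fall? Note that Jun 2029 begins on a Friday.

Jun 2029 begins on a Friday, so the first Sunday is Jun 3 (2 days later).

Jun 3, 2029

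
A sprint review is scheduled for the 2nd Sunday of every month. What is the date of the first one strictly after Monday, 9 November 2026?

13 December 2026

November 2026 starts on a Sunday; its first Sunday is the 1st, so the 2nd Sunday is the 8th — 8 November 2026.
That is not after 9 November 2026, so look at December 2026.
December 2026 starts on a Tuesday; its first Sunday is the 6th, so the 2nd Sunday is the 13th — 13 December 2026.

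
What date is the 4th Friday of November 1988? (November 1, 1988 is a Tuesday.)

November 1988 begins on a Tuesday, so the first Friday is November 4 (3 days later).
The 4th Friday is 3 weeks later: 4 + 21 = 25.

1988-11-25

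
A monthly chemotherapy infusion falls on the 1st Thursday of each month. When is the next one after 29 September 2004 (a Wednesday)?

September 2004 starts on a Wednesday, so its 1st Thursday is 2 September 2004 (1 day in).
That is not after 29 September 2004, so look at October 2004.
October 2004 starts on a Friday, so its 1st Thursday is 7 October 2004 (6 days in).

7 October 2004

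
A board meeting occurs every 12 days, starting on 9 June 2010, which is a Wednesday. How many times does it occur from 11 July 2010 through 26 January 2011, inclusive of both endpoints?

Occurrences land 12·i days after 9 June 2010 for i = 0, 1, 2, …
11 July 2010 is 32 days after the start; 32 ÷ 12 = 2 remainder 8; since the remainder is 8, round up to i = 3. First occurrence in the window: #4 on 15 July 2010 (3×12 = 36 days in).
26 January 2011 is 231 days after the start; 231 ÷ 12 = 19 remainder 3. Last occurrence in the window: #20 on 23 January 2011.
Occurrences #4 through #20: 17 in total.

17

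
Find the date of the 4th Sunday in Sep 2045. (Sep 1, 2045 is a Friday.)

Sep 2045 begins on a Friday, so the first Sunday is Sep 3 (2 days later).
The 4th Sunday is 3 weeks later: 3 + 21 = 24.

Sep 24, 2045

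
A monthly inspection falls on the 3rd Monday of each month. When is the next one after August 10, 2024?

August 19, 2024

August 2024 starts on a Thursday; its first Monday is the 5th, so the 3rd Monday is the 19th — August 19, 2024.
August 19, 2024 is after August 10, 2024, so that is the next one.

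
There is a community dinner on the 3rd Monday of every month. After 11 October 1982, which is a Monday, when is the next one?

October 1982 starts on a Friday; its first Monday is the 4th, so the 3rd Monday is the 18th — 18 October 1982.
18 October 1982 is after 11 October 1982, so that is the next one.

18 October 1982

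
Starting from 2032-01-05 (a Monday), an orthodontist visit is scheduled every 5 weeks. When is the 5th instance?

The 5th occurrence is 4 intervals after the first: 4 × 35 = 140 days after 2032-01-05.
January has 31 days — 26 days to the end of January leaves 114.
February has 29 days (85 left).
March has 31 days (54 left).
April has 30 days (24 left).
24 days into May → 2032-05-24.

2032-05-24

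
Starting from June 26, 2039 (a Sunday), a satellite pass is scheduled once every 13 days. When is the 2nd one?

July 9, 2039

The 2nd occurrence is 1 interval after the first: 1 × 13 = 13 days after June 26, 2039.
June has 30 days — 4 days to the end of June leaves 9.
9 days into July → July 9, 2039.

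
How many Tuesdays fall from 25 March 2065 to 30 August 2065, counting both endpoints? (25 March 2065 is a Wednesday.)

25 March 2065 is a Wednesday; the first Tuesday on or after it is 31 March 2065 (6 days later).
From 31 March 2065 to 30 August 2065: 0 + 30 + 31 + 30 + 31 + 30 = 152 days (rest of March, April, May, June, July, August).
152 ÷ 7 = 21 full weeks with remainder 5, so 21 more Tuesdays after the first → 22.

22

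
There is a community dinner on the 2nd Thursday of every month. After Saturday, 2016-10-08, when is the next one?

October 2016 starts on a Saturday; its first Thursday is the 6th, so the 2nd Thursday is the 13th — 2016-10-13.
2016-10-13 is after 2016-10-08, so that is the next one.

2016-10-13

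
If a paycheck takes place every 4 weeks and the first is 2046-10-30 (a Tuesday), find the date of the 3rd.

The 3rd occurrence is 2 intervals after the first: 2 × 28 = 56 days after 2046-10-30.
October has 31 days — 1 day to the end of October leaves 55.
November has 30 days (25 left).
25 days into December → 2046-12-25.

2046-12-25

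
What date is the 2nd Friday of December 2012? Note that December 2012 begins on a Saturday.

December 14, 2012

December 2012 begins on a Saturday, so the first Friday is December 7 (6 days later).
The 2nd Friday is 1 weeks later: 7 + 7 = 14.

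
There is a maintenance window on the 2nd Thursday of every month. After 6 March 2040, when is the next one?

March 2040 starts on a Thursday; its first Thursday is the 1st, so the 2nd Thursday is the 8th — 8 March 2040.
8 March 2040 is after 6 March 2040, so that is the next one.

8 March 2040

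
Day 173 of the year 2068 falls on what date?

Jun 21, 2068

Jan has 31 days (173 − 31 = 142 remain).
Feb has 29 days (142 − 29 = 113 remain).
Mar has 31 days (113 − 31 = 82 remain).
Apr has 30 days (82 − 30 = 52 remain).
May has 31 days (52 − 31 = 21 remain).
21 into Jun → Jun 21.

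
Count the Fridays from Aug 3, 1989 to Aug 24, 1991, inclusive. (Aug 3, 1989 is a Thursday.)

Aug 3, 1989 is a Thursday; the first Friday on or after it is Aug 4, 1989 (1 day later).
From Aug 4, 1989 to Aug 24, 1991: 149 + 365 + 236 = 750 days (rest of 1989, 1990, to Aug 24, 1991 in 1991).
750 ÷ 7 = 107 full weeks with remainder 1, so 107 more Fridays after the first → 108.

108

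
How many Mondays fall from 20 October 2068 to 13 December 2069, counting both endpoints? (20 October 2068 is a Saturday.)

20 October 2068 is a Saturday; the first Monday on or after it is 22 October 2068 (2 days later).
From 22 October 2068 to 13 December 2069: 70 + 347 = 417 days (rest of 2068, to 13 December 2069 in 2069).
417 ÷ 7 = 59 full weeks with remainder 4, so 59 more Mondays after the first → 60.

60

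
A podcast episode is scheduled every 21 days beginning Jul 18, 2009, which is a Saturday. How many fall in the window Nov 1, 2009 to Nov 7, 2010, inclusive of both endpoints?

Occurrences land 21·i days after Jul 18, 2009 for i = 0, 1, 2, …
Nov 1, 2009 is 106 days after the start; 106 ÷ 21 = 5 remainder 1; since the remainder is 1, round up to i = 6. First occurrence in the window: #7 on Nov 21, 2009 (6×21 = 126 days in).
Nov 7, 2010 is 477 days after the start; 477 ÷ 21 = 22 remainder 15. Last occurrence in the window: #23 on Oct 23, 2010.
Occurrences #7 through #23: 17 in total.

17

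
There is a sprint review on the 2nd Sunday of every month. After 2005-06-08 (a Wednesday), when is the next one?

June 2005 starts on a Wednesday; its first Sunday is the 5th, so the 2nd Sunday is the 12th — 2005-06-12.
2005-06-12 is after 2005-06-08, so that is the next one.

2005-06-12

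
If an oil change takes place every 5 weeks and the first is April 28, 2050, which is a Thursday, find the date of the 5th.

September 15, 2050

The 5th occurrence is 4 intervals after the first: 4 × 35 = 140 days after April 28, 2050.
April has 30 days — 2 days to the end of April leaves 138.
May has 31 days (107 left).
June has 30 days (77 left).
July has 31 days (46 left).
August has 31 days (15 left).
15 days into September → September 15, 2050.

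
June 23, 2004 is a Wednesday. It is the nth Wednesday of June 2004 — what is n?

Day 23 falls in week ⌈23/7⌉ of the month.
Days 1–7 hold the 1st Wednesday, 8–14 the 2nd, 15–21 the 3rd, 22–28 the 4th, 29–31 the 5th.
23 is in the range for the 4th.

4th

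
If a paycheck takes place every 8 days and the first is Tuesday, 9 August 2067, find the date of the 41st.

24 June 2068

The 41st occurrence is 40 intervals after the first: 40 × 8 = 320 days after 9 August 2067.
August has 31 days — 22 days to the end of August leaves 298.
September has 30 days (268 left).
October has 31 days (237 left).
November has 30 days (207 left).
December has 31 days (176 left).
January has 31 days (145 left).
February has 29 days (116 left).
March has 31 days (85 left).
April has 30 days (55 left).
May has 31 days (24 left).
24 days into June → 24 June 2068.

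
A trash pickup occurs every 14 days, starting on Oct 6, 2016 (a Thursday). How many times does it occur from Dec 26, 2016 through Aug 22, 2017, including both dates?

17

Occurrences land 14·i days after Oct 6, 2016 for i = 0, 1, 2, …
Dec 26, 2016 is 81 days after the start; 81 ÷ 14 = 5 remainder 11; since the remainder is 11, round up to i = 6. First occurrence in the window: #7 on Dec 29, 2016 (6×14 = 84 days in).
Aug 22, 2017 is 320 days after the start; 320 ÷ 14 = 22 remainder 12. Last occurrence in the window: #23 on Aug 10, 2017.
Occurrences #7 through #23: 17 in total.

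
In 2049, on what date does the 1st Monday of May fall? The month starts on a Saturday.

May 3, 2049

May 2049 begins on a Saturday, so the first Monday is May 3 (2 days later).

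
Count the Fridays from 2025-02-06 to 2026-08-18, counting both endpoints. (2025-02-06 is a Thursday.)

80

2025-02-06 is a Thursday; the first Friday on or after it is 2025-02-07 (1 day later).
From 2025-02-07 to 2026-08-18: 327 + 230 = 557 days (rest of 2025, to 2026-08-18 in 2026).
557 ÷ 7 = 79 full weeks with remainder 4, so 79 more Fridays after the first → 80.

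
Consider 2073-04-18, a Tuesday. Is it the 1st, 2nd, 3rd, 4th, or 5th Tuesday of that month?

Day 18 falls in week ⌈18/7⌉ of the month.
Days 1–7 hold the 1st Tuesday, 8–14 the 2nd, 15–21 the 3rd, 22–28 the 4th, 29–31 the 5th.
18 is in the range for the 3rd.

3rd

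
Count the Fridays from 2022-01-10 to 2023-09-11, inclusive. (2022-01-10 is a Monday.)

2022-01-10 is a Monday; the first Friday on or after it is 2022-01-14 (4 days later).
From 2022-01-14 to 2023-09-11: 351 + 254 = 605 days (rest of 2022, to 2023-09-11 in 2023).
605 ÷ 7 = 86 full weeks with remainder 3, so 86 more Fridays after the first → 87.

87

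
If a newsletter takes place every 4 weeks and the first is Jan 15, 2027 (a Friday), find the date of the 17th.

The 17th occurrence is 16 intervals after the first: 16 × 28 = 448 days after Jan 15, 2027.
Jan has 31 days — 16 days to the end of Jan leaves 432.
From end of Jan to end of 2027 is 334 days (98 left).
Jan has 31 days (67 left).
Feb has 29 days (38 left).
Mar has 31 days (7 left).
7 days into Apr → Apr 7, 2028.

Apr 7, 2028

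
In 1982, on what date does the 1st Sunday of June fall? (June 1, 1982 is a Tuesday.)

6 June 1982

June 1982 begins on a Tuesday, so the first Sunday is June 6 (5 days later).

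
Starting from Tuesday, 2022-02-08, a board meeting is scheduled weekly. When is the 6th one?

2022-03-15

The 6th occurrence is 5 intervals after the first: 5 × 7 = 35 days after 2022-02-08.
February has 28 days — 20 days to the end of February leaves 15.
15 days into March → 2022-03-15.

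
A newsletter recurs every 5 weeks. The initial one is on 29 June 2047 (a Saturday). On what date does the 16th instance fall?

5 December 2048

The 16th occurrence is 15 intervals after the first: 15 × 35 = 525 days after 29 June 2047.
June has 30 days — 1 day to the end of June leaves 524.
From end of June to end of 2047 is 184 days (340 left).
January has 31 days (309 left).
February has 29 days (280 left).
March has 31 days (249 left).
April has 30 days (219 left).
May has 31 days (188 left).
June has 30 days (158 left).
July has 31 days (127 left).
August has 31 days (96 left).
September has 30 days (66 left).
October has 31 days (35 left).
November has 30 days (5 left).
5 days into December → 5 December 2048.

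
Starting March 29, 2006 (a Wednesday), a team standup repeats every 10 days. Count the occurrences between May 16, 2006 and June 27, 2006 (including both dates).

5

Occurrences land 10·i days after March 29, 2006 for i = 0, 1, 2, …
May 16, 2006 is 48 days after the start; 48 ÷ 10 = 4 remainder 8; since the remainder is 8, round up to i = 5. First occurrence in the window: #6 on May 18, 2006 (5×10 = 50 days in).
June 27, 2006 is 90 days after the start; 90 ÷ 10 = 9 remainder 0. Last occurrence in the window: #10 on June 27, 2006.
Occurrences #6 through #10: 5 in total.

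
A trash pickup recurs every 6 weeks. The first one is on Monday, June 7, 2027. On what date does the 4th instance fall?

The 4th occurrence is 3 intervals after the first: 3 × 42 = 126 days after June 7, 2027.
June has 30 days — 23 days to the end of June leaves 103.
July has 31 days (72 left).
August has 31 days (41 left).
September has 30 days (11 left).
11 days into October → October 11, 2027.

October 11, 2027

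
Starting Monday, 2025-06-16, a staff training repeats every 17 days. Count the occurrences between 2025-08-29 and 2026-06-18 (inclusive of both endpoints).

17

Occurrences land 17·i days after 2025-06-16 for i = 0, 1, 2, …
2025-08-29 is 74 days after the start; 74 ÷ 17 = 4 remainder 6; since the remainder is 6, round up to i = 5. First occurrence in the window: #6 on 2025-09-09 (5×17 = 85 days in).
2026-06-18 is 367 days after the start; 367 ÷ 17 = 21 remainder 10. Last occurrence in the window: #22 on 2026-06-08.
Occurrences #6 through #22: 17 in total.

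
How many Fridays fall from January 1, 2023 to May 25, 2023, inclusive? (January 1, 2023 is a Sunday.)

20

January 1, 2023 is a Sunday; the first Friday on or after it is January 6, 2023 (5 days later).
From January 6, 2023 to May 25, 2023: 25 + 28 + 31 + 30 + 25 = 139 days (rest of January, February, March, April, May).
139 ÷ 7 = 19 full weeks with remainder 6, so 19 more Fridays after the first → 20.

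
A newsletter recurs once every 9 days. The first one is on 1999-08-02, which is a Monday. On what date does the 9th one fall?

1999-10-13

The 9th occurrence is 8 intervals after the first: 8 × 9 = 72 days after 1999-08-02.
August has 31 days — 29 days to the end of August leaves 43.
September has 30 days (13 left).
13 days into October → 1999-10-13.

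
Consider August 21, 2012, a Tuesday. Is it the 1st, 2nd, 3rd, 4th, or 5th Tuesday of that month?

Day 21 falls in week ⌈21/7⌉ of the month.
Days 1–7 hold the 1st Tuesday, 8–14 the 2nd, 15–21 the 3rd, 22–28 the 4th, 29–31 the 5th.
21 is in the range for the 3rd.

3rd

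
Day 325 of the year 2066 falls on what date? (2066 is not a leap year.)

January has 31 days (325 − 31 = 294 remain).
February has 28 days (294 − 28 = 266 remain).
March has 31 days (266 − 31 = 235 remain).
April has 30 days (235 − 30 = 205 remain).
May has 31 days (205 − 31 = 174 remain).
June has 30 days (174 − 30 = 144 remain).
July has 31 days (144 − 31 = 113 remain).
August has 31 days (113 − 31 = 82 remain).
September has 30 days (82 − 30 = 52 remain).
October has 31 days (52 − 31 = 21 remain).
21 into November → November 21.

November 21, 2066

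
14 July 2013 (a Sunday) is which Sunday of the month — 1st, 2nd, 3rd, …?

2nd

Day 14 falls in week ⌈14/7⌉ of the month.
Days 1–7 hold the 1st Sunday, 8–14 the 2nd, 15–21 the 3rd, 22–28 the 4th, 29–31 the 5th.
14 is in the range for the 2nd.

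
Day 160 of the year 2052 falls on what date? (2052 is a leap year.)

January has 31 days (160 − 31 = 129 remain).
February has 29 days (129 − 29 = 100 remain).
March has 31 days (100 − 31 = 69 remain).
April has 30 days (69 − 30 = 39 remain).
May has 31 days (39 − 31 = 8 remain).
8 into June → June 8.

June 8, 2052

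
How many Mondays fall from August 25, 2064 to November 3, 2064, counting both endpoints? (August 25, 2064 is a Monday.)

11

August 25, 2064 is a Monday; the first Monday on or after it is August 25, 2064.
From August 25, 2064 to November 3, 2064: 6 + 30 + 31 + 3 = 70 days (rest of August, September, October, November).
70 ÷ 7 = 10 full weeks with remainder 0, so 10 more Mondays after the first → 11.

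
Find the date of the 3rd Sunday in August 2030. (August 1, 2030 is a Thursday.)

August 2030 begins on a Thursday, so the first Sunday is August 4 (3 days later).
The 3rd Sunday is 2 weeks later: 4 + 14 = 18.

August 18, 2030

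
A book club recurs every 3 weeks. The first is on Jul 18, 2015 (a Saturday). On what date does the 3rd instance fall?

The 3rd occurrence is 2 intervals after the first: 2 × 21 = 42 days after Jul 18, 2015.
Jul has 31 days — 13 days to the end of Jul leaves 29.
29 days into Aug → Aug 29, 2015.

Aug 29, 2015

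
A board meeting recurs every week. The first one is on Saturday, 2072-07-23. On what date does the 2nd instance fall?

2072-07-30

The 2nd occurrence is 1 interval after the first: 1 × 7 = 7 days after 2072-07-23.
7 days later is 2072-07-30.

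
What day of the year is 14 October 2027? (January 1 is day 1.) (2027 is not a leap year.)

287

Days in months before October: 31 + 28 + 31 + 30 + 31 + 30 + 31 + 31 + 30 = 273.
Plus 14 days into October → day 287.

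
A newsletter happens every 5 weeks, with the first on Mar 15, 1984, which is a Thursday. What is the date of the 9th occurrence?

Dec 20, 1984

The 9th occurrence is 8 intervals after the first: 8 × 35 = 280 days after Mar 15, 1984.
Mar has 31 days — 16 days to the end of Mar leaves 264.
Apr has 30 days (234 left).
May has 31 days (203 left).
Jun has 30 days (173 left).
Jul has 31 days (142 left).
Aug has 31 days (111 left).
Sep has 30 days (81 left).
Oct has 31 days (50 left).
Nov has 30 days (20 left).
20 days into Dec → Dec 20, 1984.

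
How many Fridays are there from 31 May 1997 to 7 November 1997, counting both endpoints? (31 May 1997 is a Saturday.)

31 May 1997 is a Saturday; the first Friday on or after it is 6 June 1997 (6 days later).
From 6 June 1997 to 7 November 1997: 24 + 31 + 31 + 30 + 31 + 7 = 154 days (rest of June, July, August, September, October, November).
154 ÷ 7 = 22 full weeks with remainder 0, so 22 more Fridays after the first → 23.

23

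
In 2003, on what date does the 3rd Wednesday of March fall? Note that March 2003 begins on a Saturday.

March 2003 begins on a Saturday, so the first Wednesday is March 5 (4 days later).
The 3rd Wednesday is 2 weeks later: 5 + 14 = 19.

March 19, 2003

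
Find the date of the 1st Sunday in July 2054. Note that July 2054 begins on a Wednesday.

July 5, 2054

July 2054 begins on a Wednesday, so the first Sunday is July 5 (4 days later).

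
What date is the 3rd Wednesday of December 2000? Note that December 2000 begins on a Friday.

December 20, 2000

December 2000 begins on a Friday, so the first Wednesday is December 6 (5 days later).
The 3rd Wednesday is 2 weeks later: 6 + 14 = 20.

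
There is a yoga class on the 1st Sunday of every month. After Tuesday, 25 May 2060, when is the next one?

6 June 2060

May 2060 starts on a Saturday, so its 1st Sunday is 2 May 2060 (1 day in).
That is not after 25 May 2060, so look at June 2060.
June 2060 starts on a Tuesday, so its 1st Sunday is 6 June 2060 (5 days in).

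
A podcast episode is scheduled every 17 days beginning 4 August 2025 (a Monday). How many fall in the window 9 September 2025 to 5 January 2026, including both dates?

Occurrences land 17·i days after 4 August 2025 for i = 0, 1, 2, …
9 September 2025 is 36 days after the start; 36 ÷ 17 = 2 remainder 2; since the remainder is 2, round up to i = 3. First occurrence in the window: #4 on 24 September 2025 (3×17 = 51 days in).
5 January 2026 is 154 days after the start; 154 ÷ 17 = 9 remainder 1. Last occurrence in the window: #10 on 4 January 2026.
Occurrences #4 through #10: 7 in total.

7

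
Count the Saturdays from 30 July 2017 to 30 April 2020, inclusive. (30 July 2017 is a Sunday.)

30 July 2017 is a Sunday; the first Saturday on or after it is 5 August 2017 (6 days later).
From 5 August 2017 to 30 April 2020: 148 + 365 + 365 + 121 = 999 days (rest of 2017, 2018, 2019, to 30 April 2020 in 2020).
999 ÷ 7 = 142 full weeks with remainder 5, so 142 more Saturdays after the first → 143.

143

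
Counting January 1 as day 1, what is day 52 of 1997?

Feb 21, 1997

Jan has 31 days (52 − 31 = 21 remain).
21 into Feb → Feb 21.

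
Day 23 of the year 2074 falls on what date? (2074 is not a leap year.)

January 23, 2074

23 into January → January 23.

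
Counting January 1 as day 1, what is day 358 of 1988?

23 December 1988

January has 31 days (358 − 31 = 327 remain).
February has 29 days (327 − 29 = 298 remain).
March has 31 days (298 − 31 = 267 remain).
April has 30 days (267 − 30 = 237 remain).
May has 31 days (237 − 31 = 206 remain).
June has 30 days (206 − 30 = 176 remain).
July has 31 days (176 − 31 = 145 remain).
August has 31 days (145 − 31 = 114 remain).
September has 30 days (114 − 30 = 84 remain).
October has 31 days (84 − 31 = 53 remain).
November has 30 days (53 − 30 = 23 remain).
23 into December → December 23.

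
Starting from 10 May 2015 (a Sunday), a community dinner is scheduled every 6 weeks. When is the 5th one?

25 October 2015

The 5th occurrence is 4 intervals after the first: 4 × 42 = 168 days after 10 May 2015.
May has 31 days — 21 days to the end of May leaves 147.
June has 30 days (117 left).
July has 31 days (86 left).
August has 31 days (55 left).
September has 30 days (25 left).
25 days into October → 25 October 2015.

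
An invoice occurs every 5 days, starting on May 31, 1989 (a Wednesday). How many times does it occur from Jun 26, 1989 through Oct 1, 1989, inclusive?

19

Occurrences land 5·i days after May 31, 1989 for i = 0, 1, 2, …
Jun 26, 1989 is 26 days after the start; 26 ÷ 5 = 5 remainder 1; since the remainder is 1, round up to i = 6. First occurrence in the window: #7 on Jun 30, 1989 (6×5 = 30 days in).
Oct 1, 1989 is 123 days after the start; 123 ÷ 5 = 24 remainder 3. Last occurrence in the window: #25 on Sep 28, 1989.
Occurrences #7 through #25: 19 in total.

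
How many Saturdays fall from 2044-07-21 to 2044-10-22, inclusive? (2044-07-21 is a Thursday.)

2044-07-21 is a Thursday; the first Saturday on or after it is 2044-07-23 (2 days later).
From 2044-07-23 to 2044-10-22: 8 + 31 + 30 + 22 = 91 days (rest of July, August, September, October).
91 ÷ 7 = 13 full weeks with remainder 0, so 13 more Saturdays after the first → 14.

14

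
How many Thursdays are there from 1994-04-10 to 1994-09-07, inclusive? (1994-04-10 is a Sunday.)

1994-04-10 is a Sunday; the first Thursday on or after it is 1994-04-14 (4 days later).
From 1994-04-14 to 1994-09-07: 16 + 31 + 30 + 31 + 31 + 7 = 146 days (rest of April, May, June, July, August, September).
146 ÷ 7 = 20 full weeks with remainder 6, so 20 more Thursdays after the first → 21.

21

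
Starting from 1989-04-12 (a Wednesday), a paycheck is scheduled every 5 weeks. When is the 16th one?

The 16th occurrence is 15 intervals after the first: 15 × 35 = 525 days after 1989-04-12.
April has 30 days — 18 days to the end of April leaves 507.
From end of April to end of 1989 is 245 days (262 left).
January has 31 days (231 left).
February has 28 days (203 left).
March has 31 days (172 left).
April has 30 days (142 left).
May has 31 days (111 left).
June has 30 days (81 left).
July has 31 days (50 left).
August has 31 days (19 left).
19 days into September → 1990-09-19.

1990-09-19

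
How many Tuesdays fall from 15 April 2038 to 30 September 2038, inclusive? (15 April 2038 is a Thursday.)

24

15 April 2038 is a Thursday; the first Tuesday on or after it is 20 April 2038 (5 days later).
From 20 April 2038 to 30 September 2038: 10 + 31 + 30 + 31 + 31 + 30 = 163 days (rest of April, May, June, July, August, September).
163 ÷ 7 = 23 full weeks with remainder 2, so 23 more Tuesdays after the first → 24.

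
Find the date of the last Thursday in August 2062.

31 August 2062

August 2062 begins on a Tuesday, so the first Thursday is August 3 (2 days later).
August 2062 has 31 days. Adding weeks: 3, 10, 17, 24, 31 — the last one ≤ 31 is the 31st.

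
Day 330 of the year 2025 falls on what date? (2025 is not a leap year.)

Nov 26, 2025

Jan has 31 days (330 − 31 = 299 remain).
Feb has 28 days (299 − 28 = 271 remain).
Mar has 31 days (271 − 31 = 240 remain).
Apr has 30 days (240 − 30 = 210 remain).
May has 31 days (210 − 31 = 179 remain).
Jun has 30 days (179 − 30 = 149 remain).
Jul has 31 days (149 − 31 = 118 remain).
Aug has 31 days (118 − 31 = 87 remain).
Sep has 30 days (87 − 30 = 57 remain).
Oct has 31 days (57 − 31 = 26 remain).
26 into Nov → Nov 26.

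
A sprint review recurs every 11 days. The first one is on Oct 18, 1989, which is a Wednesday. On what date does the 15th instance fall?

Mar 21, 1990

The 15th occurrence is 14 intervals after the first: 14 × 11 = 154 days after Oct 18, 1989.
Oct has 31 days — 13 days to the end of Oct leaves 141.
Nov has 30 days (111 left).
Dec has 31 days (80 left).
Jan has 31 days (49 left).
Feb has 28 days (21 left).
21 days into Mar → Mar 21, 1990.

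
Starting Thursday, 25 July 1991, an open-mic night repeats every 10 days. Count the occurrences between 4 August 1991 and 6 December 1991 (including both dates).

Occurrences land 10·i days after 25 July 1991 for i = 0, 1, 2, …
4 August 1991 is 10 days after the start; 10 ÷ 10 = 1 remainder 0. First occurrence in the window: #2 on 4 August 1991 (1×10 = 10 days in).
6 December 1991 is 134 days after the start; 134 ÷ 10 = 13 remainder 4. Last occurrence in the window: #14 on 2 December 1991.
Occurrences #2 through #14: 13 in total.

13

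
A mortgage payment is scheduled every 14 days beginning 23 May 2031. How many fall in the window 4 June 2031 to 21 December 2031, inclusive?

15

Occurrences land 14·i days after 23 May 2031 for i = 0, 1, 2, …
4 June 2031 is 12 days after the start; 12 ÷ 14 = 0 remainder 12; since the remainder is 12, round up to i = 1. First occurrence in the window: #2 on 6 June 2031 (1×14 = 14 days in).
21 December 2031 is 212 days after the start; 212 ÷ 14 = 15 remainder 2. Last occurrence in the window: #16 on 19 December 2031.
Occurrences #2 through #16: 15 in total.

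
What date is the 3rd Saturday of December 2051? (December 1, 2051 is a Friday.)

December 2051 begins on a Friday, so the first Saturday is December 2 (1 day later).
The 3rd Saturday is 2 weeks later: 2 + 14 = 16.

16 December 2051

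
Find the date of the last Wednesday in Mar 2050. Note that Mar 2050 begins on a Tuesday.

Mar 2050 begins on a Tuesday, so the first Wednesday is Mar 2 (1 day later).
Mar 2050 has 31 days. Adding weeks: 2, 9, 16, 23, 30 — the last one ≤ 31 is the 30th.

Mar 30, 2050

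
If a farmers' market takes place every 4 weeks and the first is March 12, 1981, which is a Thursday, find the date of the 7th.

August 27, 1981

The 7th occurrence is 6 intervals after the first: 6 × 28 = 168 days after March 12, 1981.
March has 31 days — 19 days to the end of March leaves 149.
April has 30 days (119 left).
May has 31 days (88 left).
June has 30 days (58 left).
July has 31 days (27 left).
27 days into August → August 27, 1981.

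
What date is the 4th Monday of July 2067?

2067-07-25

The first Monday of July 2067 is July 4.
The 4th Monday is 3 weeks later: 4 + 21 = 25.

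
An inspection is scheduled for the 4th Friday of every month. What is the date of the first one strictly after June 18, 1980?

June 27, 1980

June 1980 starts on a Sunday; its first Friday is the 6th, so the 4th Friday is the 27th — June 27, 1980.
June 27, 1980 is after June 18, 1980, so that is the next one.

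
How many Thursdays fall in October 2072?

4

October 1, 2072 is a Saturday; the first Thursday on or after it is October 6, 2072 (5 days later).
From October 6, 2072 to October 31, 2072 is 31 − 6 = 25 days.
25 ÷ 7 = 3 full weeks with remainder 4, so 3 more Thursdays after the first → 4.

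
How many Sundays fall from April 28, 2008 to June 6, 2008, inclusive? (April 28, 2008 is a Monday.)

5

April 28, 2008 is a Monday; the first Sunday on or after it is May 4, 2008 (6 days later).
From May 4, 2008 to June 6, 2008: 27 + 6 = 33 days (rest of May, June).
33 ÷ 7 = 4 full weeks with remainder 5, so 4 more Sundays after the first → 5.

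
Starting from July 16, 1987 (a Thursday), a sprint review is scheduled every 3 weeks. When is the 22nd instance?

September 29, 1988

The 22nd occurrence is 21 intervals after the first: 21 × 21 = 441 days after July 16, 1987.
July has 31 days — 15 days to the end of July leaves 426.
From end of July to end of 1987 is 153 days (273 left).
January has 31 days (242 left).
February has 29 days (213 left).
March has 31 days (182 left).
April has 30 days (152 left).
May has 31 days (121 left).
June has 30 days (91 left).
July has 31 days (60 left).
August has 31 days (29 left).
29 days into September → September 29, 1988.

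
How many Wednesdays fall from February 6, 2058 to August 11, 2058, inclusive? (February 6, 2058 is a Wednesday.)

February 6, 2058 is a Wednesday; the first Wednesday on or after it is February 6, 2058.
From February 6, 2058 to August 11, 2058: 22 + 31 + 30 + 31 + 30 + 31 + 11 = 186 days (rest of February, March, April, May, June, July, August).
186 ÷ 7 = 26 full weeks with remainder 4, so 26 more Wednesdays after the first → 27.

27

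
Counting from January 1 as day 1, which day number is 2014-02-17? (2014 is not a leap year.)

Days in months before February: 31 = 31.
Plus 17 days into February → day 48.

48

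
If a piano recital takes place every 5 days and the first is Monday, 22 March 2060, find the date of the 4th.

The 4th occurrence is 3 intervals after the first: 3 × 5 = 15 days after 22 March 2060.
March has 31 days — 9 days to the end of March leaves 6.
6 days into April → 6 April 2060.

6 April 2060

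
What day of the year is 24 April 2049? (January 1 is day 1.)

114

Days in months before April: 31 + 28 + 31 = 90.
Plus 24 days into April → day 114.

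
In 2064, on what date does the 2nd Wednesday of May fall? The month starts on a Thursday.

14 May 2064

May 2064 begins on a Thursday, so the first Wednesday is May 7 (6 days later).
The 2nd Wednesday is 1 weeks later: 7 + 7 = 14.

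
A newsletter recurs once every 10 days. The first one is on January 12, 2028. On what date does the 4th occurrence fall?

The 4th occurrence is 3 intervals after the first: 3 × 10 = 30 days after January 12, 2028.
January has 31 days — 19 days to the end of January leaves 11.
11 days into February → February 11, 2028.

February 11, 2028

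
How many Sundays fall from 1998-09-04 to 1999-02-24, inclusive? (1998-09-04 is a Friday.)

1998-09-04 is a Friday; the first Sunday on or after it is 1998-09-06 (2 days later).
From 1998-09-06 to 1999-02-24: 24 + 31 + 30 + 31 + 31 + 24 = 171 days (rest of September, October, November, December, January, February).
171 ÷ 7 = 24 full weeks with remainder 3, so 24 more Sundays after the first → 25.

25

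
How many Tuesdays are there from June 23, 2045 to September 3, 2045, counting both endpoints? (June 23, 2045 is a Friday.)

June 23, 2045 is a Friday; the first Tuesday on or after it is June 27, 2045 (4 days later).
From June 27, 2045 to September 3, 2045: 3 + 31 + 31 + 3 = 68 days (rest of June, July, August, September).
68 ÷ 7 = 9 full weeks with remainder 5, so 9 more Tuesdays after the first → 10.

10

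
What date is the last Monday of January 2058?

The first Monday of January 2058 is January 7.
January 2058 has 31 days. Adding weeks: 7, 14, 21, 28 — the last one ≤ 31 is the 28th.

2058-01-28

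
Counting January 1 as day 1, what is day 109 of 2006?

April 19, 2006

January has 31 days (109 − 31 = 78 remain).
February has 28 days (78 − 28 = 50 remain).
March has 31 days (50 − 31 = 19 remain).
19 into April → April 19.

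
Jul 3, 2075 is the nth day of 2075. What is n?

Days in months before Jul: 31 + 28 + 31 + 30 + 31 + 30 = 181.
Plus 3 days into Jul → day 184.

184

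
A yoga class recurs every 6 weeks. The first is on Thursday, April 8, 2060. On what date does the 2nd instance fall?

The 2nd occurrence is 1 interval after the first: 1 × 42 = 42 days after April 8, 2060.
April has 30 days — 22 days to the end of April leaves 20.
20 days into May → May 20, 2060.

May 20, 2060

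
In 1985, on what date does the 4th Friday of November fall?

The first Friday of November 1985 is November 1.
The 4th Friday is 3 weeks later: 1 + 21 = 22.

1985-11-22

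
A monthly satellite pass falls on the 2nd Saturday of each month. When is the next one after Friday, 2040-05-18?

2040-06-09

May 2040 starts on a Tuesday; its first Saturday is the 5th, so the 2nd Saturday is the 12th — 2040-05-12.
That is not after 2040-05-18, so look at June 2040.
June 2040 starts on a Friday; its first Saturday is the 2nd, so the 2nd Saturday is the 9th — 2040-06-09.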